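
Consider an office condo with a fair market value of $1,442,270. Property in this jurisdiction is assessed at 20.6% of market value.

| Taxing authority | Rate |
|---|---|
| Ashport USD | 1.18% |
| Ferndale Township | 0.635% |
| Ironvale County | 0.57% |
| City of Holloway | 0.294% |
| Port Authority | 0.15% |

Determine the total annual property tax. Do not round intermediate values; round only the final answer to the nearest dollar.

Assessed value = $1,442,270 × 0.206 = $297,107.62
Ashport USD: $297,107.62 × 0.0118 = $3,505.869916
Ferndale Township: $297,107.62 × 0.00635 = $1,886.633387
Ironvale County: $297,107.62 × 0.0057 = $1,693.513434
City of Holloway: $297,107.62 × 0.00294 = $873.4964028
Port Authority: $297,107.62 × 0.0015 = $445.66143
Total = $3,505.869916 + $1,886.633387 + $1,693.513434 + $873.4964028 + $445.66143 = $8,405.1745698

$8,405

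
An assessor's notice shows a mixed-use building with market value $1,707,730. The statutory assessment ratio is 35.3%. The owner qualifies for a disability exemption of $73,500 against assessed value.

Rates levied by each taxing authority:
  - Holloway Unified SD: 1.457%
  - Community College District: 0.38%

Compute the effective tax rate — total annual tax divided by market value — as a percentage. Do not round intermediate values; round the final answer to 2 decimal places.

0.57%

Assessed value = $1,707,730 × 0.353 = $602,828.69
Taxable value = $602,828.69 − $73,500 = $529,328.69
Holloway Unified SD: $529,328.69 × 0.01457 = $7,712.3190133
Community College District: $529,328.69 × 0.0038 = $2,011.449022
Total tax = $9,723.7680353
Effective rate = $9,723.7680353 ÷ $1,707,730 = 0.57% of market value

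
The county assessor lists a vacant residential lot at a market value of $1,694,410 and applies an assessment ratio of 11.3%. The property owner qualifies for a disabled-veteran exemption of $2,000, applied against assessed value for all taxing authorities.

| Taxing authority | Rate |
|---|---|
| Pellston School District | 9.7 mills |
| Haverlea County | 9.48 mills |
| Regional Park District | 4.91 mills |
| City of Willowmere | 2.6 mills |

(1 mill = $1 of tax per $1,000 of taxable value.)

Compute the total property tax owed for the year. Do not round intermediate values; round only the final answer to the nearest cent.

$5,056.91

Assessed value = $1,694,410 × 0.113 = $191,468.33
Taxable value = $191,468.33 − $2,000 = $189,468.33
Pellston School District: $189,468.33 × 0.0097 = $1,837.842801
Haverlea County: $189,468.33 × 0.00948 = $1,796.1597684
Regional Park District: $189,468.33 × 0.00491 = $930.2895003
City of Willowmere: $189,468.33 × 0.0026 = $492.617658
Total = $1,837.842801 + $1,796.1597684 + $930.2895003 + $492.617658 = $5,056.9097277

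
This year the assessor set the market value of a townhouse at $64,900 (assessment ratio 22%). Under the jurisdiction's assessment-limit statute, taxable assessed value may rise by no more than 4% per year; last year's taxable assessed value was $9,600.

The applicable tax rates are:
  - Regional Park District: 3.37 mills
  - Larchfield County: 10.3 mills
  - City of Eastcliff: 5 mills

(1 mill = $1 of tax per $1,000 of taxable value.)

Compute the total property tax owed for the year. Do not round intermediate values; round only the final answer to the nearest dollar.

Uncapped assessed value = $64,900 × 0.22 = $14,278
Cap limit = $9,600 × 1.04 = $9,984
Taxable assessed value = min($14,278, $9,984) = $9,984 (cap binds)
Regional Park District: $9,984 × 0.00337 = $33.64608
Larchfield County: $9,984 × 0.0103 = $102.8352
City of Eastcliff: $9,984 × 0.005 = $49.92
Total = $186.40128

$186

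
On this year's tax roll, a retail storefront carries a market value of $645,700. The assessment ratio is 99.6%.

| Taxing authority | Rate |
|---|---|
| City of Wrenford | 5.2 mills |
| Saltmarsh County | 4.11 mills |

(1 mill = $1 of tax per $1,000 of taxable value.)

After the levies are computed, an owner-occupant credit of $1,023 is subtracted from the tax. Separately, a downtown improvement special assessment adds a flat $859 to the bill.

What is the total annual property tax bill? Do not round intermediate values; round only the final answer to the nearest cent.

Assessed value = $645,700 × 0.996 = $643,117.2
City of Wrenford: $643,117.2 × 0.0052 = $3,344.20944
Saltmarsh County: $643,117.2 × 0.00411 = $2,643.211692
Levies subtotal = $5,987.421132
After credit = $5,987.421132 − $1,023 = $4,964.421132
Total = $4,964.421132 + $859 = $5,823.421132

$5,823.42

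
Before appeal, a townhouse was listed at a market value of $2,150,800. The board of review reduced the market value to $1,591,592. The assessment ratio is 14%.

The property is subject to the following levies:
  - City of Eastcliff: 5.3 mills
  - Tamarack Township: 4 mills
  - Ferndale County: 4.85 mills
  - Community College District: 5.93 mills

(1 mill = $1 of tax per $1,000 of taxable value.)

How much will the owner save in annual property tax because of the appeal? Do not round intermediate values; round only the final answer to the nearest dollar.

$1,572

Old assessed value = $2,150,800 × 0.14 = $301,112
New assessed value = $1,591,592 × 0.14 = $222,822.88
Combined rate = 0.0053 + 0.004 + 0.00485 + 0.00593 = 0.02008
Old tax = $301,112 × 0.02008 = $6,046.32896
New tax = $222,822.88 × 0.02008 = $4,474.2834304
Reduction = $6,046.32896 − $4,474.2834304 = $1,572.0455296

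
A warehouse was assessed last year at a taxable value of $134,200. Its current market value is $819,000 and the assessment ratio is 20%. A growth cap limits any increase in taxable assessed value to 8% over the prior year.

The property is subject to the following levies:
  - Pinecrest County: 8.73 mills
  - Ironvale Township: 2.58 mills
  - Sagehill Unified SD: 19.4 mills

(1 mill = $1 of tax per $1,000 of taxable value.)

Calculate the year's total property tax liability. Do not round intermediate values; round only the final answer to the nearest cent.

Uncapped assessed value = $819,000 × 0.2 = $163,800
Cap limit = $134,200 × 1.08 = $144,936
Taxable assessed value = min($163,800, $144,936) = $144,936 (cap binds)
Pinecrest County: $144,936 × 0.00873 = $1,265.29128
Ironvale Township: $144,936 × 0.00258 = $373.93488
Sagehill Unified SD: $144,936 × 0.0194 = $2,811.7584
Total = $4,450.98456

$4,450.98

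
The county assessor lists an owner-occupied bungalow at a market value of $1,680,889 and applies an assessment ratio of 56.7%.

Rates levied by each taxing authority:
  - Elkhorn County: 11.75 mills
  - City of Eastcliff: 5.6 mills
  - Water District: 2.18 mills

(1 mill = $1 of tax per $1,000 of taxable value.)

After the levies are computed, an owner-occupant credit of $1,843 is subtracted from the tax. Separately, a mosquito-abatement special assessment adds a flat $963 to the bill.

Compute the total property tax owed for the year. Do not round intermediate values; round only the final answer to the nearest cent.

$17,733.34

Assessed value = $1,680,889 × 0.567 = $953,064.063
Elkhorn County: $953,064.063 × 0.01175 = $11,198.50274025
City of Eastcliff: $953,064.063 × 0.0056 = $5,337.1587528
Water District: $953,064.063 × 0.00218 = $2,077.67965734
Levies subtotal = $18,613.34115039
After credit = $18,613.34115039 − $1,843 = $16,770.34115039
Total = $16,770.34115039 + $963 = $17,733.34115039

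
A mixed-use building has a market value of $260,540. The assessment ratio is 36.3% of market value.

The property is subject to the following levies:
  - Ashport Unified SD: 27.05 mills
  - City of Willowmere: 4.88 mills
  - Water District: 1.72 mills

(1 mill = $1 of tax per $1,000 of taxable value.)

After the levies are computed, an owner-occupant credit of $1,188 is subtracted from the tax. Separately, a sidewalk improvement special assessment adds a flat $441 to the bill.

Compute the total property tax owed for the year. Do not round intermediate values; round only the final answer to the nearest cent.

Assessed value = $260,540 × 0.363 = $94,576.02
Ashport Unified SD: $94,576.02 × 0.02705 = $2,558.281341
City of Willowmere: $94,576.02 × 0.00488 = $461.5309776
Water District: $94,576.02 × 0.00172 = $162.6707544
Levies subtotal = $3,182.483073
After credit = $3,182.483073 − $1,188 = $1,994.483073
Total = $1,994.483073 + $441 = $2,435.483073

$2,435.48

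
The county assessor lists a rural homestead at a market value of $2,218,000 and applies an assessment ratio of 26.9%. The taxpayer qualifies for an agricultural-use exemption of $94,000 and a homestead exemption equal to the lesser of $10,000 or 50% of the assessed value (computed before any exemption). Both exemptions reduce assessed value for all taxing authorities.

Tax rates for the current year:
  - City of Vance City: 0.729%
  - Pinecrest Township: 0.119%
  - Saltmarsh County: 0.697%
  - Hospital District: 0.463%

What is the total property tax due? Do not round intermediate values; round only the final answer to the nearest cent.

$9,892.25

Assessed value = $2,218,000 × 0.269 = $596,642
Homestead exemption = min($10,000, 50% × $596,642) = min($10,000, $298,321) = $10,000 (dollar cap binds)
Taxable value = $596,642 − $94,000 − $10,000 = $492,642
City of Vance City: $492,642 × 0.00729 = $3,591.36018
Pinecrest Township: $492,642 × 0.00119 = $586.24398
Saltmarsh County: $492,642 × 0.00697 = $3,433.71474
Hospital District: $492,642 × 0.00463 = $2,280.93246
Total = $9,892.25136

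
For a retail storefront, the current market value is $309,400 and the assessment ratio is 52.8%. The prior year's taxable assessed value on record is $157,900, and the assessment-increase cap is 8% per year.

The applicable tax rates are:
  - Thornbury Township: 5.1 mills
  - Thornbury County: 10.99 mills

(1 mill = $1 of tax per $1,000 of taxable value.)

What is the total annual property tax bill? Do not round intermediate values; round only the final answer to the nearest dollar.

Uncapped assessed value = $309,400 × 0.528 = $163,363.2
Cap limit = $157,900 × 1.08 = $170,532
Taxable assessed value = min($163,363.2, $170,532) = $163,363.2 (cap does not bind)
Thornbury Township: $163,363.2 × 0.0051 = $833.15232
Thornbury County: $163,363.2 × 0.01099 = $1,795.361568
Total = $2,628.513888

$2,629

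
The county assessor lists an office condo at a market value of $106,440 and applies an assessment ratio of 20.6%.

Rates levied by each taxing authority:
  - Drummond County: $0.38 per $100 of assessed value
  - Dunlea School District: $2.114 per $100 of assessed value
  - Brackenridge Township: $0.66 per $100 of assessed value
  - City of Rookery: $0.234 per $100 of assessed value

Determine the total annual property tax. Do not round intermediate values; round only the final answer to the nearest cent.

Assessed value = $106,440 × 0.206 = $21,926.64
Drummond County: $21,926.64 × 0.0038 = $83.321232
Dunlea School District: $21,926.64 × 0.02114 = $463.5291696
Brackenridge Township: $21,926.64 × 0.0066 = $144.715824
City of Rookery: $21,926.64 × 0.00234 = $51.3083376
Total = $83.321232 + $463.5291696 + $144.715824 + $51.3083376 = $742.8745632

$742.87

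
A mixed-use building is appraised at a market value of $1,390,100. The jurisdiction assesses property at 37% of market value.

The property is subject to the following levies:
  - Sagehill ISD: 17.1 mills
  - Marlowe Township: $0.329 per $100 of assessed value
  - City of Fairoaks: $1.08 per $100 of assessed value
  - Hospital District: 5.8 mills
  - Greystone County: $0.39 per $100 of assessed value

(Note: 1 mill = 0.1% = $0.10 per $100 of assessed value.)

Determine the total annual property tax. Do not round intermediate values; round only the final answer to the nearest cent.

$21,031.24

Assessed value = $1,390,100 × 0.37 = $514,337
Sagehill ISD: $514,337 × 0.0171 = $8,795.1627
Marlowe Township: $514,337 × 0.00329 = $1,692.16873
City of Fairoaks: $514,337 × 0.0108 = $5,554.8396
Hospital District: $514,337 × 0.0058 = $2,983.1546
Greystone County: $514,337 × 0.0039 = $2,005.9143
Total = $21,031.23993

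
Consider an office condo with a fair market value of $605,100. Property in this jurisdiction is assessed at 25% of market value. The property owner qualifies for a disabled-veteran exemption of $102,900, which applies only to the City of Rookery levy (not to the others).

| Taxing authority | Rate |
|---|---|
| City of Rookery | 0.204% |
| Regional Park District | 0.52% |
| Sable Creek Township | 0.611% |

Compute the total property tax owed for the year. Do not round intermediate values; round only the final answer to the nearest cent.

Assessed value = $605,100 × 0.25 = $151,275
City of Rookery: ($151,275 − $102,900) × 0.00204 = $48,375 × 0.00204 = $98.685
Regional Park District: $151,275 × 0.0052 = $786.63
Sable Creek Township: $151,275 × 0.00611 = $924.29025
Total = $1,809.60525

$1,809.61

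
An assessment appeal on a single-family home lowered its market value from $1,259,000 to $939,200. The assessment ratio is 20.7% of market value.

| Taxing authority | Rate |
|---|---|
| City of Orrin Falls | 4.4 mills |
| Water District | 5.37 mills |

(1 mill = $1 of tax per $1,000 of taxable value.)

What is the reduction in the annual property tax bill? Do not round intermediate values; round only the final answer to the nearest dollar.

$647

Old assessed value = $1,259,000 × 0.207 = $260,613
New assessed value = $939,200 × 0.207 = $194,414.4
Combined rate = 0.0044 + 0.00537 = 0.00977
Old tax = $260,613 × 0.00977 = $2,546.18901
New tax = $194,414.4 × 0.00977 = $1,899.428688
Reduction = $2,546.18901 − $1,899.428688 = $646.760322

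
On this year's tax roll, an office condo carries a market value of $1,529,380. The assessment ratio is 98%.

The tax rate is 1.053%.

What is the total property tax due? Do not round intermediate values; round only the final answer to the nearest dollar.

Assessed value = $1,529,380 × 0.98 = $1,498,792.4
Tax = $1,498,792.4 × 0.01053 = $15,782.283972

$15,782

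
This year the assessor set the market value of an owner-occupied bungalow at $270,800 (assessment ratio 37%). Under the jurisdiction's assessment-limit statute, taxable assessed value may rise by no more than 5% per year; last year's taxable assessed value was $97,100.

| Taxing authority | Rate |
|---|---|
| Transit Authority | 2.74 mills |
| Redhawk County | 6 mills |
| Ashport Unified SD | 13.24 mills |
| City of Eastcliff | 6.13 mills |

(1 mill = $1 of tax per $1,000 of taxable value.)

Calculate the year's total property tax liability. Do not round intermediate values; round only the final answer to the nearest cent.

Uncapped assessed value = $270,800 × 0.37 = $100,196
Cap limit = $97,100 × 1.05 = $101,955
Taxable assessed value = min($100,196, $101,955) = $100,196 (cap does not bind)
Transit Authority: $100,196 × 0.00274 = $274.53704
Redhawk County: $100,196 × 0.006 = $601.176
Ashport Unified SD: $100,196 × 0.01324 = $1,326.59504
City of Eastcliff: $100,196 × 0.00613 = $614.20148
Total = $2,816.50956

$2,816.51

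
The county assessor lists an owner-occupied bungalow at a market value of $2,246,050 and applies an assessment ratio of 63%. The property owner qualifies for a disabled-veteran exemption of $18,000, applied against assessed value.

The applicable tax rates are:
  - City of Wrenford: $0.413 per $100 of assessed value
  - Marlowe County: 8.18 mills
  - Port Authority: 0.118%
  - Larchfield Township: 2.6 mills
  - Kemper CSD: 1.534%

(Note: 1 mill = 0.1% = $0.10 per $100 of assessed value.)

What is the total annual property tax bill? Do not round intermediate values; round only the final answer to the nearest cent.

Assessed value = $2,246,050 × 0.63 = $1,415,011.5
Taxable value = $1,415,011.5 − $18,000 = $1,397,011.5
City of Wrenford: $1,397,011.5 × 0.00413 = $5,769.657495
Marlowe County: $1,397,011.5 × 0.00818 = $11,427.55407
Port Authority: $1,397,011.5 × 0.00118 = $1,648.47357
Larchfield Township: $1,397,011.5 × 0.0026 = $3,632.2299
Kemper CSD: $1,397,011.5 × 0.01534 = $21,430.15641
Total = $43,908.071445

$43,908.07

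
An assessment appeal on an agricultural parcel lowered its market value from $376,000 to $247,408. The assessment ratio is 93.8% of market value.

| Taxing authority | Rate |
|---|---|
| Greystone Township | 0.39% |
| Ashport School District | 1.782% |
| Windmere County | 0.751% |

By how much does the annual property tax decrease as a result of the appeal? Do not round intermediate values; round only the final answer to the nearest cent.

Old assessed value = $376,000 × 0.938 = $352,688
New assessed value = $247,408 × 0.938 = $232,068.704
Combined rate = 0.0039 + 0.01782 + 0.00751 = 0.02923
Old tax = $352,688 × 0.02923 = $10,309.07024
New tax = $232,068.704 × 0.02923 = $6,783.36821792
Reduction = $10,309.07024 − $6,783.36821792 = $3,525.70202208

$3,525.70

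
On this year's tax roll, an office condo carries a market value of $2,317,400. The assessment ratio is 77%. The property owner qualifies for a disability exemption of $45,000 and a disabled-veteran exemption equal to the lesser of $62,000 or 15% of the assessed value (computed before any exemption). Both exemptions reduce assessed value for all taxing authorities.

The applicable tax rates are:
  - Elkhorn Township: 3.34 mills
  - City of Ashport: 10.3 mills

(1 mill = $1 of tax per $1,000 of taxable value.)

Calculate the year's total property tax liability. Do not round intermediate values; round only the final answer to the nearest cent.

Assessed value = $2,317,400 × 0.77 = $1,784,398
Disabled-veteran exemption = min($62,000, 15% × $1,784,398) = min($62,000, $267,659.7) = $62,000 (dollar cap binds)
Taxable value = $1,784,398 − $45,000 − $62,000 = $1,677,398
Elkhorn Township: $1,677,398 × 0.00334 = $5,602.50932
City of Ashport: $1,677,398 × 0.0103 = $17,277.1994
Total = $22,879.70872

$22,879.71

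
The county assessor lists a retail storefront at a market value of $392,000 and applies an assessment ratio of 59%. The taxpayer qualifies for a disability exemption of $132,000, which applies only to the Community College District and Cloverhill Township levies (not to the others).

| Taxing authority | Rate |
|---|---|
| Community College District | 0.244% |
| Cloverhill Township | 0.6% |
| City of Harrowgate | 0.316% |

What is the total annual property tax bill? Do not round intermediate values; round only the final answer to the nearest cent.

Assessed value = $392,000 × 0.59 = $231,280
Community College District: ($231,280 − $132,000) × 0.00244 = $99,280 × 0.00244 = $242.2432
Cloverhill Township: ($231,280 − $132,000) × 0.006 = $99,280 × 0.006 = $595.68
City of Harrowgate: $231,280 × 0.00316 = $730.8448
Total = $1,568.768

$1,568.77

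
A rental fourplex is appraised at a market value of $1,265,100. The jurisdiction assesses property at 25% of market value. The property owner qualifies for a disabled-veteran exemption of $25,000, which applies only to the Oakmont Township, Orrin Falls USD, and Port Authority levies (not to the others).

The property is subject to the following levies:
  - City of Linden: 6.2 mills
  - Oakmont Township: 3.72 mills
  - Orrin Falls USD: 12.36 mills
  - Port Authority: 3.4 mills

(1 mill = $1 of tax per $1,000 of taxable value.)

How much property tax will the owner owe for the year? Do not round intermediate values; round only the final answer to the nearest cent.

Assessed value = $1,265,100 × 0.25 = $316,275
City of Linden: $316,275 × 0.0062 = $1,960.905
Oakmont Township: ($316,275 − $25,000) × 0.00372 = $291,275 × 0.00372 = $1,083.543
Orrin Falls USD: ($316,275 − $25,000) × 0.01236 = $291,275 × 0.01236 = $3,600.159
Port Authority: ($316,275 − $25,000) × 0.0034 = $291,275 × 0.0034 = $990.335
Total = $7,634.942

$7,634.94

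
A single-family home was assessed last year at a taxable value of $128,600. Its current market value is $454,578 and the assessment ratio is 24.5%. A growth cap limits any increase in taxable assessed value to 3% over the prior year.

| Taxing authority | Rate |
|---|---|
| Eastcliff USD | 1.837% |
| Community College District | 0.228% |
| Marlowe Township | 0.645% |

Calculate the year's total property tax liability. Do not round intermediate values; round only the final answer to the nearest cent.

$3,018.17

Uncapped assessed value = $454,578 × 0.245 = $111,371.61
Cap limit = $128,600 × 1.03 = $132,458
Taxable assessed value = min($111,371.61, $132,458) = $111,371.61 (cap does not bind)
Eastcliff USD: $111,371.61 × 0.01837 = $2,045.8964757
Community College District: $111,371.61 × 0.00228 = $253.9272708
Marlowe Township: $111,371.61 × 0.00645 = $718.3468845
Total = $3,018.170631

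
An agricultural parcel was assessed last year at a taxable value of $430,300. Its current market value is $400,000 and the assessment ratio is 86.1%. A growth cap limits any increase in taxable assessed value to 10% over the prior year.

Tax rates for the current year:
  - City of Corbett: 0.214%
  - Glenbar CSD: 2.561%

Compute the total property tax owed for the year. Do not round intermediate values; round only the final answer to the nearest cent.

$9,557.10

Uncapped assessed value = $400,000 × 0.861 = $344,400
Cap limit = $430,300 × 1.1 = $473,330
Taxable assessed value = min($344,400, $473,330) = $344,400 (cap does not bind)
City of Corbett: $344,400 × 0.00214 = $737.016
Glenbar CSD: $344,400 × 0.02561 = $8,820.084
Total = $9,557.1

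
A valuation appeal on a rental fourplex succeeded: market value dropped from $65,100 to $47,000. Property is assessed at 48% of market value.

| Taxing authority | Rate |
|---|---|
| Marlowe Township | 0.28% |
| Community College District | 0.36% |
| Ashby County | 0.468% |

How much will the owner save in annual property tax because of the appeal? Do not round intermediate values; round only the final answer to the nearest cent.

Old assessed value = $65,100 × 0.48 = $31,248
New assessed value = $47,000 × 0.48 = $22,560
Combined rate = 0.0028 + 0.0036 + 0.00468 = 0.01108
Old tax = $31,248 × 0.01108 = $346.22784
New tax = $22,560 × 0.01108 = $249.9648
Reduction = $346.22784 − $249.9648 = $96.26304

$96.26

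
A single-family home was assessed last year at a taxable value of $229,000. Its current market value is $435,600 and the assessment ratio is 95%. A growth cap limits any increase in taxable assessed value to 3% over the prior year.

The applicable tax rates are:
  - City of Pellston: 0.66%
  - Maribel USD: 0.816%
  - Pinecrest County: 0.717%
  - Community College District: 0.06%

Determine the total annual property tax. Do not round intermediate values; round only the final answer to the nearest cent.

Uncapped assessed value = $435,600 × 0.95 = $413,820
Cap limit = $229,000 × 1.03 = $235,870
Taxable assessed value = min($413,820, $235,870) = $235,870 (cap binds)
City of Pellston: $235,870 × 0.0066 = $1,556.742
Maribel USD: $235,870 × 0.00816 = $1,924.6992
Pinecrest County: $235,870 × 0.00717 = $1,691.1879
Community College District: $235,870 × 0.0006 = $141.522
Total = $5,314.1511

$5,314.15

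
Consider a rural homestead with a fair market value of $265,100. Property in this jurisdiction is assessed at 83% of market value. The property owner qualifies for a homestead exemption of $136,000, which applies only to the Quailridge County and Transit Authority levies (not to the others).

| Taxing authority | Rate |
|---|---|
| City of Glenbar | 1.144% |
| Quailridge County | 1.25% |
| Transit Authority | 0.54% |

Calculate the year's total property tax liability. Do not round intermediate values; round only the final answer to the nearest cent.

Assessed value = $265,100 × 0.83 = $220,033
City of Glenbar: $220,033 × 0.01144 = $2,517.17752
Quailridge County: ($220,033 − $136,000) × 0.0125 = $84,033 × 0.0125 = $1,050.4125
Transit Authority: ($220,033 − $136,000) × 0.0054 = $84,033 × 0.0054 = $453.7782
Total = $4,021.36822

$4,021.37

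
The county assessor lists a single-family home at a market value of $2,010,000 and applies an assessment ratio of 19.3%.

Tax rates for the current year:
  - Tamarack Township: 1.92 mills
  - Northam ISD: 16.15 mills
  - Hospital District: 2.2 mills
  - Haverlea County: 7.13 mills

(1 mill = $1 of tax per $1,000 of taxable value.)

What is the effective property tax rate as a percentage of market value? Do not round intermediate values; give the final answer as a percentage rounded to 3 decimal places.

0.529%

Assessed value = $2,010,000 × 0.193 = $387,930
Tamarack Township: $387,930 × 0.00192 = $744.8256
Northam ISD: $387,930 × 0.01615 = $6,265.0695
Hospital District: $387,930 × 0.0022 = $853.446
Haverlea County: $387,930 × 0.00713 = $2,765.9409
Total tax = $10,629.282
Effective rate = $10,629.282 ÷ $2,010,000 = 0.529% of market value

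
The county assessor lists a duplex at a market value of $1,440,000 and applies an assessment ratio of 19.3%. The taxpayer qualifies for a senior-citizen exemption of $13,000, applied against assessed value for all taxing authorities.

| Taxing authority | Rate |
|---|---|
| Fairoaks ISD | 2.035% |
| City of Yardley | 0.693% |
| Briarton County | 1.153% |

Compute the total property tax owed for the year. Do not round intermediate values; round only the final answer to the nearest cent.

Assessed value = $1,440,000 × 0.193 = $277,920
Taxable value = $277,920 − $13,000 = $264,920
Fairoaks ISD: $264,920 × 0.02035 = $5,391.122
City of Yardley: $264,920 × 0.00693 = $1,835.8956
Briarton County: $264,920 × 0.01153 = $3,054.5276
Total = $5,391.122 + $1,835.8956 + $3,054.5276 = $10,281.5452

$10,281.55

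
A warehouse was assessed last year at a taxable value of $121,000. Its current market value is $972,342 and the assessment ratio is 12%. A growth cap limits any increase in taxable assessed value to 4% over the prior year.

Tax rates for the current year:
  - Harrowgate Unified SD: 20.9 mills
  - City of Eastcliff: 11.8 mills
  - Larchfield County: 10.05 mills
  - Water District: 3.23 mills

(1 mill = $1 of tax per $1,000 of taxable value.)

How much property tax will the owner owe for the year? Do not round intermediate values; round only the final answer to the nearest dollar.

$5,365

Uncapped assessed value = $972,342 × 0.12 = $116,681.04
Cap limit = $121,000 × 1.04 = $125,840
Taxable assessed value = min($116,681.04, $125,840) = $116,681.04 (cap does not bind)
Harrowgate Unified SD: $116,681.04 × 0.0209 = $2,438.633736
City of Eastcliff: $116,681.04 × 0.0118 = $1,376.836272
Larchfield County: $116,681.04 × 0.01005 = $1,172.644452
Water District: $116,681.04 × 0.00323 = $376.8797592
Total = $5,364.9942192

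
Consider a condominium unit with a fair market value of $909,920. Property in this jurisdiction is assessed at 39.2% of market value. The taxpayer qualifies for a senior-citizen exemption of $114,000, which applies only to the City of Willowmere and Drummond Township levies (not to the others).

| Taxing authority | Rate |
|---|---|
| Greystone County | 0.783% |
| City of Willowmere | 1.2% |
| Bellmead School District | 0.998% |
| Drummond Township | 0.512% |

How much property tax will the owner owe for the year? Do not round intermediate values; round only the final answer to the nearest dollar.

Assessed value = $909,920 × 0.392 = $356,688.64
Greystone County: $356,688.64 × 0.00783 = $2,792.8720512
City of Willowmere: ($356,688.64 − $114,000) × 0.012 = $242,688.64 × 0.012 = $2,912.26368
Bellmead School District: $356,688.64 × 0.00998 = $3,559.7526272
Drummond Township: ($356,688.64 − $114,000) × 0.00512 = $242,688.64 × 0.00512 = $1,242.5658368
Total = $10,507.4541952

$10,507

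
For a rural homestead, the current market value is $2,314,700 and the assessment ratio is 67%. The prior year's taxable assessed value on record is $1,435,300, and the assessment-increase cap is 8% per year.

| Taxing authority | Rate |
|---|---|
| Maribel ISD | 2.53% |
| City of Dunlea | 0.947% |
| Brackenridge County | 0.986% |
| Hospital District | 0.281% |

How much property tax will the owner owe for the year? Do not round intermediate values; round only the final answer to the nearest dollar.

Uncapped assessed value = $2,314,700 × 0.67 = $1,550,849
Cap limit = $1,435,300 × 1.08 = $1,550,124
Taxable assessed value = min($1,550,849, $1,550,124) = $1,550,124 (cap binds)
Maribel ISD: $1,550,124 × 0.0253 = $39,218.1372
City of Dunlea: $1,550,124 × 0.00947 = $14,679.67428
Brackenridge County: $1,550,124 × 0.00986 = $15,284.22264
Hospital District: $1,550,124 × 0.00281 = $4,355.84844
Total = $73,537.88256

$73,538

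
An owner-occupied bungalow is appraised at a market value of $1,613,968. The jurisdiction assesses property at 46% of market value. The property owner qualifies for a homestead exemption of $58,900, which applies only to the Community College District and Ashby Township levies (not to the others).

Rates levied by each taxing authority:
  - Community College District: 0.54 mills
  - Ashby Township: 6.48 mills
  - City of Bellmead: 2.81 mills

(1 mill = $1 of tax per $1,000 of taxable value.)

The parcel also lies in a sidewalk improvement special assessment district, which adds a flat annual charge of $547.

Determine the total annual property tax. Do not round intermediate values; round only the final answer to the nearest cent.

$7,431.56

Assessed value = $1,613,968 × 0.46 = $742,425.28
Community College District: ($742,425.28 − $58,900) × 0.00054 = $683,525.28 × 0.00054 = $369.1036512
Ashby Township: ($742,425.28 − $58,900) × 0.00648 = $683,525.28 × 0.00648 = $4,429.2438144
City of Bellmead: $742,425.28 × 0.00281 = $2,086.2150368
Levies subtotal = $6,884.5625024
Total = $6,884.5625024 + $547 = $7,431.5625024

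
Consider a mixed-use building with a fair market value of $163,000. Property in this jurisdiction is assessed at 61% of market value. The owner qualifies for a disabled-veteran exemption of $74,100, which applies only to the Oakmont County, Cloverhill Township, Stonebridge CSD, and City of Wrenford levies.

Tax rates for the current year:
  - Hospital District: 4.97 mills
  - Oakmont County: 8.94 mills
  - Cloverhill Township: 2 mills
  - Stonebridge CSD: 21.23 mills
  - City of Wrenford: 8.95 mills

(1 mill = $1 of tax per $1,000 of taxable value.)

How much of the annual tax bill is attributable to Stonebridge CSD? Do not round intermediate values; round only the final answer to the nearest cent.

Assessed value = $163,000 × 0.61 = $99,430
Stonebridge CSD taxable value = $99,430 − $74,100 = $25,330
Stonebridge CSD levy = $25,330 × 0.02123 = $537.7559

$537.76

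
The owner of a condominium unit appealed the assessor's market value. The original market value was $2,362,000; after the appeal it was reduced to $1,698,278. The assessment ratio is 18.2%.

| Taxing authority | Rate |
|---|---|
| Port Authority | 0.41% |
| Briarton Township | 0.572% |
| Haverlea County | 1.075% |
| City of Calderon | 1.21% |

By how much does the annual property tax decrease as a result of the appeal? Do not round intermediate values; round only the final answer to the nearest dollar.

Old assessed value = $2,362,000 × 0.182 = $429,884
New assessed value = $1,698,278 × 0.182 = $309,086.596
Combined rate = 0.0041 + 0.00572 + 0.01075 + 0.0121 = 0.03267
Old tax = $429,884 × 0.03267 = $14,044.31028
New tax = $309,086.596 × 0.03267 = $10,097.85909132
Reduction = $14,044.31028 − $10,097.85909132 = $3,946.45118868

$3,946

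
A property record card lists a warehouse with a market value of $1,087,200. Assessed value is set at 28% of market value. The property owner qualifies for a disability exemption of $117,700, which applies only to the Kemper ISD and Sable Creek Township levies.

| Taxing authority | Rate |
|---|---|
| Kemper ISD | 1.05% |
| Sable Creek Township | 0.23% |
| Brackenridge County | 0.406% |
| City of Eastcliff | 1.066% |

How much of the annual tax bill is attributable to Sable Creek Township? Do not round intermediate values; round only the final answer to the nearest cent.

Assessed value = $1,087,200 × 0.28 = $304,416
Sable Creek Township taxable value = $304,416 − $117,700 = $186,716
Sable Creek Township levy = $186,716 × 0.0023 = $429.4468

$429.45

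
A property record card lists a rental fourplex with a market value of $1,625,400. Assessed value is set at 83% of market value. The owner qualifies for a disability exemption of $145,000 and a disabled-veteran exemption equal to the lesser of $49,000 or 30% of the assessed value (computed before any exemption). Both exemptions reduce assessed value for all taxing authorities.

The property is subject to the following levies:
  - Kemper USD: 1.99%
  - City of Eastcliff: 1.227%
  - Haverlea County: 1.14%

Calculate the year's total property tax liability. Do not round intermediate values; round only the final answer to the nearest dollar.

Assessed value = $1,625,400 × 0.83 = $1,349,082
Disabled-veteran exemption = min($49,000, 30% × $1,349,082) = min($49,000, $404,724.6) = $49,000 (dollar cap binds)
Taxable value = $1,349,082 − $145,000 − $49,000 = $1,155,082
Kemper USD: $1,155,082 × 0.0199 = $22,986.1318
City of Eastcliff: $1,155,082 × 0.01227 = $14,172.85614
Haverlea County: $1,155,082 × 0.0114 = $13,167.9348
Total = $50,326.92274

$50,327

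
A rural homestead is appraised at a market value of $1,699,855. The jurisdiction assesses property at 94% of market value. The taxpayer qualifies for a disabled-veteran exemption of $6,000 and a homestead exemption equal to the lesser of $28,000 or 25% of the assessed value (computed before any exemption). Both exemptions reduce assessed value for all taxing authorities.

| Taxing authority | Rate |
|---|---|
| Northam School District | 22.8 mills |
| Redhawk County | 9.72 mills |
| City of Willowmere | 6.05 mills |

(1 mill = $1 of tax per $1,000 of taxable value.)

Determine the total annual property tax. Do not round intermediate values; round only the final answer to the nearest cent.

Assessed value = $1,699,855 × 0.94 = $1,597,863.7
Homestead exemption = min($28,000, 25% × $1,597,863.7) = min($28,000, $399,465.925) = $28,000 (dollar cap binds)
Taxable value = $1,597,863.7 − $6,000 − $28,000 = $1,563,863.7
Northam School District: $1,563,863.7 × 0.0228 = $35,656.09236
Redhawk County: $1,563,863.7 × 0.00972 = $15,200.755164
City of Willowmere: $1,563,863.7 × 0.00605 = $9,461.375385
Total = $60,318.222909

$60,318.22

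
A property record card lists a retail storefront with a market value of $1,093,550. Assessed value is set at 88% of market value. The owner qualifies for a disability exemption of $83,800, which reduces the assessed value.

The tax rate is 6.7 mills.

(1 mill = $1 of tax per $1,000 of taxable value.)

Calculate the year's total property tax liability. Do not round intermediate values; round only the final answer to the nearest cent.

$5,886.11

Assessed value = $1,093,550 × 0.88 = $962,324
Taxable value = $962,324 − $83,800 = $878,524
Tax = $878,524 × 0.0067 = $5,886.1108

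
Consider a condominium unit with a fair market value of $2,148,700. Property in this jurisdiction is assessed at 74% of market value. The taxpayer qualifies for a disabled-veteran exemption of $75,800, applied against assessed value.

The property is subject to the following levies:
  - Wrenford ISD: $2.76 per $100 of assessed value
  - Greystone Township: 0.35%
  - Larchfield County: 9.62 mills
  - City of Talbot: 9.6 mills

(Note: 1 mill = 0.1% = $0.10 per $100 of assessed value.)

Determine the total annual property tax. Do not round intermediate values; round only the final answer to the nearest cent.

$76,196.46

Assessed value = $2,148,700 × 0.74 = $1,590,038
Taxable value = $1,590,038 − $75,800 = $1,514,238
Wrenford ISD: $1,514,238 × 0.0276 = $41,792.9688
Greystone Township: $1,514,238 × 0.0035 = $5,299.833
Larchfield County: $1,514,238 × 0.00962 = $14,566.96956
City of Talbot: $1,514,238 × 0.0096 = $14,536.6848
Total = $76,196.45616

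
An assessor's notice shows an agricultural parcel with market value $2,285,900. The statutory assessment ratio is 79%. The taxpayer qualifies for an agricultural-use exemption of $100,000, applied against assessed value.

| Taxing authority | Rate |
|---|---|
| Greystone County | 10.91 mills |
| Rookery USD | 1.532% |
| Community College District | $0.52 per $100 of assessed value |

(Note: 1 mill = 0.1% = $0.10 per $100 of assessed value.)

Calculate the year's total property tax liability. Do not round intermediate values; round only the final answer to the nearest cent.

Assessed value = $2,285,900 × 0.79 = $1,805,861
Taxable value = $1,805,861 − $100,000 = $1,705,861
Greystone County: $1,705,861 × 0.01091 = $18,610.94351
Rookery USD: $1,705,861 × 0.01532 = $26,133.79052
Community College District: $1,705,861 × 0.0052 = $8,870.4772
Total = $53,615.21123

$53,615.21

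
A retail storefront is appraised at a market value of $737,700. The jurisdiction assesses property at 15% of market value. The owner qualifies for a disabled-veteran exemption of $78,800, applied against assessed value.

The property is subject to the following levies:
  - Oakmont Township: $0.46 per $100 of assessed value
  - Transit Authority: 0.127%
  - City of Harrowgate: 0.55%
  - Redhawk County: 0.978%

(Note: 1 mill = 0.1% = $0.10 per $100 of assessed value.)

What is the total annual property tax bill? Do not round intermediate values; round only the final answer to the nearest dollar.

$674

Assessed value = $737,700 × 0.15 = $110,655
Taxable value = $110,655 − $78,800 = $31,855
Oakmont Township: $31,855 × 0.0046 = $146.533
Transit Authority: $31,855 × 0.00127 = $40.45585
City of Harrowgate: $31,855 × 0.0055 = $175.2025
Redhawk County: $31,855 × 0.00978 = $311.5419
Total = $673.73325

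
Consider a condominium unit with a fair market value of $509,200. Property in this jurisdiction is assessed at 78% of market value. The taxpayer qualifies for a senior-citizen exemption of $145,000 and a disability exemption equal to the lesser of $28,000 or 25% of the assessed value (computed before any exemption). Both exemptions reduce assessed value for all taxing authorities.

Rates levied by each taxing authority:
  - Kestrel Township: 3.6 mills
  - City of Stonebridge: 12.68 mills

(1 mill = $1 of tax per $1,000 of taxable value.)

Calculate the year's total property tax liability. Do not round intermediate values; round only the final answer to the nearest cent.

Assessed value = $509,200 × 0.78 = $397,176
Disability exemption = min($28,000, 25% × $397,176) = min($28,000, $99,294) = $28,000 (dollar cap binds)
Taxable value = $397,176 − $145,000 − $28,000 = $224,176
Kestrel Township: $224,176 × 0.0036 = $807.0336
City of Stonebridge: $224,176 × 0.01268 = $2,842.55168
Total = $3,649.58528

$3,649.59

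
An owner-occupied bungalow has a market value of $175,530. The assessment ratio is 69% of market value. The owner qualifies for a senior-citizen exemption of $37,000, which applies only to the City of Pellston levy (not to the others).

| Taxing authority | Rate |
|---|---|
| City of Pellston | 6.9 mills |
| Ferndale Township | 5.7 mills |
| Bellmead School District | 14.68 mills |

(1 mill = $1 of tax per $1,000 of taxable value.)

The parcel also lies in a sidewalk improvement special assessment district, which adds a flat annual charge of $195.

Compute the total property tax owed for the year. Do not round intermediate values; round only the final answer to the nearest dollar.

$3,244

Assessed value = $175,530 × 0.69 = $121,115.7
City of Pellston: ($121,115.7 − $37,000) × 0.0069 = $84,115.7 × 0.0069 = $580.39833
Ferndale Township: $121,115.7 × 0.0057 = $690.35949
Bellmead School District: $121,115.7 × 0.01468 = $1,777.978476
Levies subtotal = $3,048.736296
Total = $3,048.736296 + $195 = $3,243.736296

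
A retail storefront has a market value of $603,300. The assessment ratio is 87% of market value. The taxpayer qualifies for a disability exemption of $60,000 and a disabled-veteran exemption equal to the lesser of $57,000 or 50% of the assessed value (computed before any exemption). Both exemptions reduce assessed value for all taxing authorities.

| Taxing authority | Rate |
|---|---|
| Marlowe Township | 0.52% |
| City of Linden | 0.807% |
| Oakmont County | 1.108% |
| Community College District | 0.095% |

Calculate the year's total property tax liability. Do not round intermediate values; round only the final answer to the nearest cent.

$10,319.14

Assessed value = $603,300 × 0.87 = $524,871
Disabled-veteran exemption = min($57,000, 50% × $524,871) = min($57,000, $262,435.5) = $57,000 (dollar cap binds)
Taxable value = $524,871 − $60,000 − $57,000 = $407,871
Marlowe Township: $407,871 × 0.0052 = $2,120.9292
City of Linden: $407,871 × 0.00807 = $3,291.51897
Oakmont County: $407,871 × 0.01108 = $4,519.21068
Community College District: $407,871 × 0.00095 = $387.47745
Total = $10,319.1363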